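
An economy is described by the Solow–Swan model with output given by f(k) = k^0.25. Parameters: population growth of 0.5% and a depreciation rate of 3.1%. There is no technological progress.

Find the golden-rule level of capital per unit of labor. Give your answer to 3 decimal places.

The golden rule sets f'(k) = n + δ, i.e. α·k^(α−1) = n + δ.
So k^(1−α) = α / (n + δ) = 0.25 / 0.036 = 6.9444.
k_gold = 6.9444^(1/0.75) ≈ 13.2489

k_gold ≈ 13.249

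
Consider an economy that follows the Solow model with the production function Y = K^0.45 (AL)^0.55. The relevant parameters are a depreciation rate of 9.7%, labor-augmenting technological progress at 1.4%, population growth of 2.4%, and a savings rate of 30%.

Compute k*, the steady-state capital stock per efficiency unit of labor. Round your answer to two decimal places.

In steady state, investment equals break-even investment: s·k^α = (n + g + δ)·k.
Dividing both sides by k: k^(1−α) = s / (n + g + δ).
k^0.55 = 0.30 / (0.024 + 0.014 + 0.097) = 0.30 / 0.135 = 2.2222
k* = 2.2222^(1/0.55) ≈ 4.2709

k* ≈ 4.27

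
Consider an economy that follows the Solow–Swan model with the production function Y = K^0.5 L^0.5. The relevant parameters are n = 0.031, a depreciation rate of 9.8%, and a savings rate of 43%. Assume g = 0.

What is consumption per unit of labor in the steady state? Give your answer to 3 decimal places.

At the steady state, Δk = 0, so s·k^α = (n + δ)·k.
Rearranging, k^(1−α) = s / (n + δ).
k^0.5 = 0.43 / (0.031 + 0.098) = 0.43 / 0.129 = 3.3333
k* = 3.3333^(1/0.5) ≈ 11.1109
y* = (k*)^α = 11.1109^0.5 ≈ 3.3333
c* = (1 − s)·y* = (1 − 0.43) × 3.3333 ≈ 1.9000

c* = 1.900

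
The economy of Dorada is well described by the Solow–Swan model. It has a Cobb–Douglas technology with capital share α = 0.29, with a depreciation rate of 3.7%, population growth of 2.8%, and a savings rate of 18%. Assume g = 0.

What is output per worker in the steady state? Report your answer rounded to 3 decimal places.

Steady state requires s·f(k) = (n + δ)·k, i.e. s·k^α = (n + δ)·k.
Dividing both sides by k: k^(1−α) = s / (n + δ).
k^0.71 = 0.18 / (0.028 + 0.037) = 0.18 / 0.065 = 2.7692
k* = 2.7692^(1/0.71) ≈ 4.1979
y* = (k*)^α = 4.1979^0.29 ≈ 1.5159

y* ≈ 1.516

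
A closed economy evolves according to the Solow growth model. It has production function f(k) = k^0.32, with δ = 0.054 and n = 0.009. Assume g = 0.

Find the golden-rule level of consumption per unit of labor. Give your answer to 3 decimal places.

At the golden rule, f'(k) = n + δ, so α·k^(α−1) = n + δ and k_gold = (α/(n + δ))^(1/(1−α)).
k_gold = (0.32/0.063)^(1/0.68) = 5.0794^1.4706 ≈ 10.9136
c_gold = f(k_gold) − (n + δ)·k_gold = 2.1486 − 0.063×10.9136 ≈ 1.4610

c_gold ≈ 1.461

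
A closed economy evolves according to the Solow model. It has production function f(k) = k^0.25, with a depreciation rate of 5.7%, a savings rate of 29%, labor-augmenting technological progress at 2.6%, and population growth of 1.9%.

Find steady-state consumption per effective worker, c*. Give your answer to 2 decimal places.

c* ≈ 1.01

Steady state requires s·f(k) = (n + g + δ)·k, i.e. s·k^α = (n + g + δ)·k.
Rearranging, k^(1−α) = s / (n + g + δ).
k^0.75 = 0.29 / (0.019 + 0.026 + 0.057) = 0.29 / 0.102 = 2.8431
k* = 2.8431^(1/0.75) ≈ 4.0277
y* = (k*)^α = 4.0277^0.25 ≈ 1.4167
c* = (1 − s)·y* = (1 − 0.29) × 1.4167 ≈ 1.0059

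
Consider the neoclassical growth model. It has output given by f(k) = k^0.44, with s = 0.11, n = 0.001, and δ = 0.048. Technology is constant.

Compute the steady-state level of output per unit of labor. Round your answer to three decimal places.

y* ≈ 1.888

At the steady state, Δk = 0, so s·k^α = (n + δ)·k.
Rearranging, k^(1−α) = s / (n + δ).
k^0.56 = 0.11 / (0.001 + 0.048) = 0.11 / 0.049 = 2.2449
k* = 2.2449^(1/0.56) ≈ 4.2378
y* = (k*)^α = 4.2378^0.44 ≈ 1.8877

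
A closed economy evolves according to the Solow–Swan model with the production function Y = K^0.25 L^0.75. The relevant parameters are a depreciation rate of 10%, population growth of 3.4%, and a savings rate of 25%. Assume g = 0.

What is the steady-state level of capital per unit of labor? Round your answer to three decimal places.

k* = 2.297

At the steady state, Δk = 0, so s·k^α = (n + δ)·k.
Dividing both sides by k: k^(1−α) = s / (n + δ).
k^0.75 = 0.25 / (0.034 + 0.100) = 0.25 / 0.134 = 1.8657
k* = 1.8657^(1/0.75) ≈ 2.2968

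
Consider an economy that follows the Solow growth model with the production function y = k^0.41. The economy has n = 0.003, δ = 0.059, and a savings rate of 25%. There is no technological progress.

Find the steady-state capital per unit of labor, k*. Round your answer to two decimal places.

k* ≈ 10.63

In steady state, investment equals break-even investment: s·k^α = (n + δ)·k.
Rearranging, k^(1−α) = s / (n + δ).
k^0.59 = 0.25 / (0.003 + 0.059) = 0.25 / 0.062 = 4.0323
k* = 4.0323^(1/0.59) ≈ 10.6258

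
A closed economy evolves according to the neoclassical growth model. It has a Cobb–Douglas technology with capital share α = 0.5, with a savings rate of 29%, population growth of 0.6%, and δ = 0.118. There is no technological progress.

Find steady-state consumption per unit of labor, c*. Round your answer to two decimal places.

c* = 1.66

In steady state, investment equals break-even investment: s·k^α = (n + δ)·k.
Rearranging, k^(1−α) = s / (n + δ).
k^0.5 = 0.29 / (0.006 + 0.118) = 0.29 / 0.124 = 2.3387
k* = 2.3387^(1/0.5) ≈ 5.4695
y* = (k*)^α = 5.4695^0.5 ≈ 2.3387
c* = (1 − s)·y* = (1 − 0.29) × 2.3387 ≈ 1.6605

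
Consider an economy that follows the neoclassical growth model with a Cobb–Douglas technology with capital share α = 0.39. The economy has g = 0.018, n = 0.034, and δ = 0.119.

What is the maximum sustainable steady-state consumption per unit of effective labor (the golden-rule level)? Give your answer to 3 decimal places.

c_gold ≈ 1.033

At the golden rule, f'(k) = n + g + δ, so α·k^(α−1) = n + g + δ and k_gold = (α/(n + g + δ))^(1/(1−α)).
k_gold = (0.39/0.171)^(1/0.61) = 2.2807^1.6393 ≈ 3.8635
c_gold = f(k_gold) − (n + g + δ)·k_gold = 1.6940 − 0.171×3.8635 ≈ 1.0333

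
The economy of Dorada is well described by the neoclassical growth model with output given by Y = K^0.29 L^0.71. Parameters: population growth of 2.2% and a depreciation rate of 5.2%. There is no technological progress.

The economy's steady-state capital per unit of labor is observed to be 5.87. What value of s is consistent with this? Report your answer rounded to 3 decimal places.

s ≈ 0.260

In steady state, investment equals break-even investment: s·k^α = (n + δ)·k.
So s / (n + δ) = (k*)^(1−α) = 5.87^0.71 = 3.5134.
Therefore s = 3.5134 × (n + δ) = 3.5134 × 0.074 = 0.2600.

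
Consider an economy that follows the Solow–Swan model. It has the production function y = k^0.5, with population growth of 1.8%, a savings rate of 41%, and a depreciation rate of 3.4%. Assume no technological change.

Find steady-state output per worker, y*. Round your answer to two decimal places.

At the steady state, Δk = 0, so s·k^α = (n + δ)·k.
Rearranging, k^(1−α) = s / (n + δ).
k^0.5 = 0.41 / (0.018 + 0.034) = 0.41 / 0.052 = 7.8846
k* = 7.8846^(1/0.5) ≈ 62.1669
y* = (k*)^α = 62.1669^0.5 ≈ 7.8846

y* = 7.88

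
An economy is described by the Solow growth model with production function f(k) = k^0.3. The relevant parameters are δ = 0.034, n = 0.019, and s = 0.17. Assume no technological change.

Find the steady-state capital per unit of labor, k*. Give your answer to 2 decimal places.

k* ≈ 5.29

In steady state, investment equals break-even investment: s·k^α = (n + δ)·k.
Dividing both sides by k: k^(1−α) = s / (n + δ).
k^0.7 = 0.17 / (0.019 + 0.034) = 0.17 / 0.053 = 3.2075
k* = 3.2075^(1/0.7) ≈ 5.2856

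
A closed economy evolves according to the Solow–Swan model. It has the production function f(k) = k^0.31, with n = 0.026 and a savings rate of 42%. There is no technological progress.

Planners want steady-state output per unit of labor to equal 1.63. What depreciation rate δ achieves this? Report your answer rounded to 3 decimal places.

δ ≈ 0.116

At the steady state, Δk = 0, so s·k^α = (n + δ)·k.
Since y* = [s/(n + δ)]^(α/(1−α)), we have s/(n + δ) = (y*)^((1−α)/α) = 1.63^2.2258 = 2.9668.
Therefore n + δ = s / 2.9668 = 0.42 / 2.9668 = 0.1416, so δ = 0.1416 − 0.026 = 0.1156.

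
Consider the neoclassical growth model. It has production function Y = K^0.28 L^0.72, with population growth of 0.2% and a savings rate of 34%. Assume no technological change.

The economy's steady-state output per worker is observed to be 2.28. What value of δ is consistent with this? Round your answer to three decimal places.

δ ≈ 0.039

At the steady state, Δk = 0, so s·k^α = (n + δ)·k.
Since y* = [s/(n + δ)]^(α/(1−α)), we have s/(n + δ) = (y*)^((1−α)/α) = 2.28^2.5714 = 8.3252.
Therefore n + δ = s / 8.3252 = 0.34 / 8.3252 = 0.0408, so δ = 0.0408 − 0.002 = 0.0388.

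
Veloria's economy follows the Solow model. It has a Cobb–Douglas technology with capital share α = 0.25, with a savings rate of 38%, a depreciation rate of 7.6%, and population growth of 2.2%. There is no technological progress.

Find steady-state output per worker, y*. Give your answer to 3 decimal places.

Steady state requires s·f(k) = (n + δ)·k, i.e. s·k^α = (n + δ)·k.
Dividing both sides by k: k^(1−α) = s / (n + δ).
k^0.75 = 0.38 / (0.022 + 0.076) = 0.38 / 0.098 = 3.8776
k* = 3.8776^(1/0.75) ≈ 6.0919
y* = (k*)^α = 6.0919^0.25 ≈ 1.5710

y* ≈ 1.571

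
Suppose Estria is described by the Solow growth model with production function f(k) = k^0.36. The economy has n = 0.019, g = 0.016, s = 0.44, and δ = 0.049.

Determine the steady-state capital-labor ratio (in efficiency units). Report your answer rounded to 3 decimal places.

Steady state requires s·f(k) = (n + g + δ)·k, i.e. s·k^α = (n + g + δ)·k.
Dividing both sides by k: k^(1−α) = s / (n + g + δ).
k^0.64 = 0.44 / (0.019 + 0.016 + 0.049) = 0.44 / 0.084 = 5.2381
k* = 5.2381^(1/0.64) ≈ 13.2956

k* ≈ 13.296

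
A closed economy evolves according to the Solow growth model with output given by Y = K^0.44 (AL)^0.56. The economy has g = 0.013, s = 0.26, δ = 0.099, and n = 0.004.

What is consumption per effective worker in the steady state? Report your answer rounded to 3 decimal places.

At the steady state, Δk = 0, so s·k^α = (n + g + δ)·k.
Dividing both sides by k: k^(1−α) = s / (n + g + δ).
k^0.56 = 0.26 / (0.004 + 0.013 + 0.099) = 0.26 / 0.116 = 2.2414
k* = 2.2414^(1/0.56) ≈ 4.2260
y* = (k*)^α = 4.2260^0.44 ≈ 1.8854
c* = (1 − s)·y* = (1 − 0.26) × 1.8854 ≈ 1.3952

c* = 1.395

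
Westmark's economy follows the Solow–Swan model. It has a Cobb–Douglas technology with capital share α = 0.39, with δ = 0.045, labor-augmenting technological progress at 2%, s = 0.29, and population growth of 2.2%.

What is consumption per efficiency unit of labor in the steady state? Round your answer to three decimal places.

In steady state, investment equals break-even investment: s·k^α = (n + g + δ)·k.
Dividing both sides by k: k^(1−α) = s / (n + g + δ).
k^0.61 = 0.29 / (0.022 + 0.020 + 0.045) = 0.29 / 0.087 = 3.3333
k* = 3.3333^(1/0.61) ≈ 7.1973
y* = (k*)^α = 7.1973^0.39 ≈ 2.1592
c* = (1 − s)·y* = (1 − 0.29) × 2.1592 ≈ 1.5330

c* ≈ 1.533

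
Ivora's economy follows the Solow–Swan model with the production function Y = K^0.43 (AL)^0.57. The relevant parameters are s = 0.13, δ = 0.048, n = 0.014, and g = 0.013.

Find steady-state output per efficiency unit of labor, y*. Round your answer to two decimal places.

y* ≈ 1.51

Steady state requires s·f(k) = (n + g + δ)·k, i.e. s·k^α = (n + g + δ)·k.
Rearranging, k^(1−α) = s / (n + g + δ).
k^0.57 = 0.13 / (0.014 + 0.013 + 0.048) = 0.13 / 0.075 = 1.7333
k* = 1.7333^(1/0.57) ≈ 2.6247
y* = (k*)^α = 2.6247^0.43 ≈ 1.5143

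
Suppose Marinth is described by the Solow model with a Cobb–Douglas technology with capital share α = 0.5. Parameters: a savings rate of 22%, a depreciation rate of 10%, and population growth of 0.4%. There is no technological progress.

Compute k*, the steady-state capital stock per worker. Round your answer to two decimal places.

k* = 4.47

Steady state requires s·f(k) = (n + δ)·k, i.e. s·k^α = (n + δ)·k.
Rearranging, k^(1−α) = s / (n + δ).
k^0.5 = 0.22 / (0.004 + 0.100) = 0.22 / 0.104 = 2.1154
k* = 2.1154^(1/0.5) ≈ 4.4749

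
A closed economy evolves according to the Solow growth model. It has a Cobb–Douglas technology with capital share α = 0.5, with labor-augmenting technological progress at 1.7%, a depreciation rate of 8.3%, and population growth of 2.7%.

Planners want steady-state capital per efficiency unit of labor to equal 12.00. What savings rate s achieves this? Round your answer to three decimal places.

s ≈ 0.440

Steady state requires s·f(k) = (n + g + δ)·k, i.e. s·k^α = (n + g + δ)·k.
So s / (n + g + δ) = (k*)^(1−α) = 12.00^0.5 = 3.4641.
Therefore s = 3.4641 × (n + g + δ) = 3.4641 × 0.127 = 0.4399.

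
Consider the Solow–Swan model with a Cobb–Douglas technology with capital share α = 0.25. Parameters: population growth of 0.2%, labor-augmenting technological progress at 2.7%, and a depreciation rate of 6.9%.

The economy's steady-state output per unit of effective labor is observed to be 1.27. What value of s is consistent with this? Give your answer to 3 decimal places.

s ≈ 0.201

At the steady state, Δk = 0, so s·k^α = (n + g + δ)·k.
Since y* = [s/(n + g + δ)]^(α/(1−α)), we have s/(n + g + δ) = (y*)^((1−α)/α) = 1.27^3 = 2.0484.
Therefore s = 2.0484 × (n + g + δ) = 2.0484 × 0.098 = 0.2007.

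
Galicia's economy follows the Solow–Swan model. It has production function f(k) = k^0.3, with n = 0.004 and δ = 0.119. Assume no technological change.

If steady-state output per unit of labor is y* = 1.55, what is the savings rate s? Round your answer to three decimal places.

In steady state, investment equals break-even investment: s·k^α = (n + δ)·k.
Since y* = [s/(n + δ)]^(α/(1−α)), we have s/(n + δ) = (y*)^((1−α)/α) = 1.55^2.3333 = 2.7804.
Therefore s = 2.7804 × (n + δ) = 2.7804 × 0.123 = 0.3420.

s ≈ 0.342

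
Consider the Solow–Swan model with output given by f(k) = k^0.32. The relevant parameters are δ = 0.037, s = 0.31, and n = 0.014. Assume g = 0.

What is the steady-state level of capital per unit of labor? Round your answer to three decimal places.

In steady state, investment equals break-even investment: s·k^α = (n + δ)·k.
Rearranging, k^(1−α) = s / (n + δ).
k^0.68 = 0.31 / (0.014 + 0.037) = 0.31 / 0.051 = 6.0784
k* = 6.0784^(1/0.68) ≈ 14.2112

k* = 14.211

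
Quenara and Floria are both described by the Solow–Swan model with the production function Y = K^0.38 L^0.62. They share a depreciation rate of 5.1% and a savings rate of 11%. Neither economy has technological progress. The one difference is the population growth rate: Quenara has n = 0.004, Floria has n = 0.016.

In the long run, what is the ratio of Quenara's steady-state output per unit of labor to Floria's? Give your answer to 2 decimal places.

ratio ≈ 1.13

Steady-state y* = [s/(n + δ)]^(α/(1−α)), so the ratio is [ (s_Q/(n + δ)_Q) / (s_F/(n + δ)_F) ]^0.6129.
s_Q/(n + δ)_Q = 0.11/0.055 = 2.0000; s_F/(n + δ)_F = 0.11/0.067 = 1.6418.
Ratio = (2.0000/1.6418)^0.6129 = 1.2182^0.6129 ≈ 1.1286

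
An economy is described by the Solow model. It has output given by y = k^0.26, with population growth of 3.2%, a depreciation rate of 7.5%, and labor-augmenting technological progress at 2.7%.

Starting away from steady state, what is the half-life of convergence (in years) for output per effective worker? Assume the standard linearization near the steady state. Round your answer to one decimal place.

half-life ≈ 7.0 years

Near the steady state the convergence rate is λ = (1 − α)(n + g + δ).
λ = (1 − 0.26) × 0.134 = 0.74 × 0.134 = 0.09916
Half-life = ln 2 / λ = 0.6931 / 0.09916 ≈ 6.99 years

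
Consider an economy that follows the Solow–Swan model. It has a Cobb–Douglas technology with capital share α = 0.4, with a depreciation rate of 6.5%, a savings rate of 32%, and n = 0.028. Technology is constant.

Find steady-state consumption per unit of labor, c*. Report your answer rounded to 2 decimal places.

c* = 1.55

Steady state requires s·f(k) = (n + δ)·k, i.e. s·k^α = (n + δ)·k.
Rearranging, k^(1−α) = s / (n + δ).
k^0.6 = 0.32 / (0.028 + 0.065) = 0.32 / 0.093 = 3.4409
k* = 3.4409^(1/0.6) ≈ 7.8425
y* = (k*)^α = 7.8425^0.4 ≈ 2.2792
c* = (1 − s)·y* = (1 − 0.32) × 2.2792 ≈ 1.5499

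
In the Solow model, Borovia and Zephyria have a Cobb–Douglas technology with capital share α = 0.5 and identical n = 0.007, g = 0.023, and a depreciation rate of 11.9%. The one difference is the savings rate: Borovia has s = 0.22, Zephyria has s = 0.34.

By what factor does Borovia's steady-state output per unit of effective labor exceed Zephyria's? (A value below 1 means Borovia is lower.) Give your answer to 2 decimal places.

Steady-state y* = [s/(n + g + δ)]^(α/(1−α)), so the ratio is [ (s_B/(n + g + δ)_B) / (s_Z/(n + g + δ)_Z) ]^1.
s_B/(n + g + δ)_B = 0.22/0.149 = 1.4765; s_Z/(n + g + δ)_Z = 0.34/0.149 = 2.2819.
Ratio = (1.4765/2.2819)^1 = 0.6470^1 ≈ 0.6470

y*_B / y*_Z ≈ 0.65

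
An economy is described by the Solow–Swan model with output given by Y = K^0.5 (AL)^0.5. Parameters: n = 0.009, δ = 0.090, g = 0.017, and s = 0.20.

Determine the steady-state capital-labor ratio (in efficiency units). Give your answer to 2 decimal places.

k* = 2.97

At the steady state, Δk = 0, so s·k^α = (n + g + δ)·k.
Rearranging, k^(1−α) = s / (n + g + δ).
k^0.5 = 0.20 / (0.009 + 0.017 + 0.090) = 0.20 / 0.116 = 1.7241
k* = 1.7241^(1/0.5) ≈ 2.9725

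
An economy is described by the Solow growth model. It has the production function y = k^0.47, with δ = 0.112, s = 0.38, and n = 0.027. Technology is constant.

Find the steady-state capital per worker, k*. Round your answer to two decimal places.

In steady state, investment equals break-even investment: s·k^α = (n + δ)·k.
Dividing both sides by k: k^(1−α) = s / (n + δ).
k^0.53 = 0.38 / (0.027 + 0.112) = 0.38 / 0.139 = 2.7338
k* = 2.7338^(1/0.53) ≈ 6.6694

k* ≈ 6.67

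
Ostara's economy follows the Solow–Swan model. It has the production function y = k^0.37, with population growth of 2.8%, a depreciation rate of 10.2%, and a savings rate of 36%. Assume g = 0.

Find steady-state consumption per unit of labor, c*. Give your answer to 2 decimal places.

c* ≈ 1.16

In steady state, investment equals break-even investment: s·k^α = (n + δ)·k.
Rearranging, k^(1−α) = s / (n + δ).
k^0.63 = 0.36 / (0.028 + 0.102) = 0.36 / 0.130 = 2.7692
k* = 2.7692^(1/0.63) ≈ 5.0367
y* = (k*)^α = 5.0367^0.37 ≈ 1.8188
c* = (1 − s)·y* = (1 − 0.36) × 1.8188 ≈ 1.1640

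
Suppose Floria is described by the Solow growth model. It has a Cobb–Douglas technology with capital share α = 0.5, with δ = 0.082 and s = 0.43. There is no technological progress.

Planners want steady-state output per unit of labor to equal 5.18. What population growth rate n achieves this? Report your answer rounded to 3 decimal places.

n ≈ 0.001

At the steady state, Δk = 0, so s·k^α = (n + δ)·k.
Since y* = [s/(n + δ)]^(α/(1−α)), we have s/(n + δ) = (y*)^((1−α)/α) = 5.18^1 = 5.1800.
Therefore n + δ = s / 5.1800 = 0.43 / 5.1800 = 0.0830, so n = 0.0830 − 0.082 = 0.0010.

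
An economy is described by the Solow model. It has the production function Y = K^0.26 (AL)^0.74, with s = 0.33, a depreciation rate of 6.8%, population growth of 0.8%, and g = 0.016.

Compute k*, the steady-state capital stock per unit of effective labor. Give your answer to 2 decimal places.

In steady state, investment equals break-even investment: s·k^α = (n + g + δ)·k.
Dividing both sides by k: k^(1−α) = s / (n + g + δ).
k^0.74 = 0.33 / (0.008 + 0.016 + 0.068) = 0.33 / 0.092 = 3.5870
k* = 3.5870^(1/0.74) ≈ 5.6187

k* ≈ 5.62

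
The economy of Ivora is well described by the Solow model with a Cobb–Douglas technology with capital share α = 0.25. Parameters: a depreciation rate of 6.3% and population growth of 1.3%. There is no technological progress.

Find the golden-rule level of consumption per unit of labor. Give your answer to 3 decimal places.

c_gold ≈ 1.115

At the golden rule, f'(k) = n + δ, so α·k^(α−1) = n + δ and k_gold = (α/(n + δ))^(1/(1−α)).
k_gold = (0.25/0.076)^(1/0.75) = 3.2895^1.3333 ≈ 4.8920
c_gold = f(k_gold) − (n + δ)·k_gold = 1.4872 − 0.076×4.8920 ≈ 1.1154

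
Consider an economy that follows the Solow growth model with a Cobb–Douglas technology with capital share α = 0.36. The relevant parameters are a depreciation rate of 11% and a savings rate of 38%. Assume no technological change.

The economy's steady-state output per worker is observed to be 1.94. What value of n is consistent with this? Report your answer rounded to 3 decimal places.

At the steady state, Δk = 0, so s·k^α = (n + δ)·k.
Since y* = [s/(n + δ)]^(α/(1−α)), we have s/(n + δ) = (y*)^((1−α)/α) = 1.94^1.7778 = 3.2483.
Therefore n + δ = s / 3.2483 = 0.38 / 3.2483 = 0.1170, so n = 0.1170 − 0.110 = 0.0070.

n ≈ 0.007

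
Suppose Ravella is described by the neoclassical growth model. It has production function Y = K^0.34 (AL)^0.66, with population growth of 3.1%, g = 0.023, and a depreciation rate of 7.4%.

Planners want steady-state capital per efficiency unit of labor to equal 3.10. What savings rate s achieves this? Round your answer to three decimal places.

At the steady state, Δk = 0, so s·k^α = (n + g + δ)·k.
So s / (n + g + δ) = (k*)^(1−α) = 3.10^0.66 = 2.1101.
Therefore s = 2.1101 × (n + g + δ) = 2.1101 × 0.128 = 0.2701.

s ≈ 0.270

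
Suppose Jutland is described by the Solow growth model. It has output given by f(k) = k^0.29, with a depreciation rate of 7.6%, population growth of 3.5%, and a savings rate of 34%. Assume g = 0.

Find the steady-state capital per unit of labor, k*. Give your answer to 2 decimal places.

k* = 4.84

In steady state, investment equals break-even investment: s·k^α = (n + δ)·k.
Dividing both sides by k: k^(1−α) = s / (n + δ).
k^0.71 = 0.34 / (0.035 + 0.076) = 0.34 / 0.111 = 3.0631
k* = 3.0631^(1/0.71) ≈ 4.8388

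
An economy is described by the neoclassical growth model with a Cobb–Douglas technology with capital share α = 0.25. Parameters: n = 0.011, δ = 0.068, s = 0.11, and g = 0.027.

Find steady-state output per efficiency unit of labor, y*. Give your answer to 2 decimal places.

At the steady state, Δk = 0, so s·k^α = (n + g + δ)·k.
Rearranging, k^(1−α) = s / (n + g + δ).
k^0.75 = 0.11 / (0.011 + 0.027 + 0.068) = 0.11 / 0.106 = 1.0377
k* = 1.0377^(1/0.75) ≈ 1.0506
y* = (k*)^α = 1.0506^0.25 ≈ 1.0124

y* ≈ 1.01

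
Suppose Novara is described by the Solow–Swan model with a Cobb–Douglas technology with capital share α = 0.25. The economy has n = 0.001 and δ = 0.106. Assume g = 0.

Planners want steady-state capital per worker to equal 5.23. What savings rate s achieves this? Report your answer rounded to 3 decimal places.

s ≈ 0.370

Steady state requires s·f(k) = (n + δ)·k, i.e. s·k^α = (n + δ)·k.
So s / (n + δ) = (k*)^(1−α) = 5.23^0.75 = 3.4584.
Therefore s = 3.4584 × (n + δ) = 3.4584 × 0.107 = 0.3700.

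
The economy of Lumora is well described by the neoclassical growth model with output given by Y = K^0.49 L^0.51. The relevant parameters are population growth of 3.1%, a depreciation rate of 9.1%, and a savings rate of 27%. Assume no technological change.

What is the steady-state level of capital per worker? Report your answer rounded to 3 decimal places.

k* ≈ 4.748

At the steady state, Δk = 0, so s·k^α = (n + δ)·k.
Dividing both sides by k: k^(1−α) = s / (n + δ).
k^0.51 = 0.27 / (0.031 + 0.091) = 0.27 / 0.122 = 2.2131
k* = 2.2131^(1/0.51) ≈ 4.7476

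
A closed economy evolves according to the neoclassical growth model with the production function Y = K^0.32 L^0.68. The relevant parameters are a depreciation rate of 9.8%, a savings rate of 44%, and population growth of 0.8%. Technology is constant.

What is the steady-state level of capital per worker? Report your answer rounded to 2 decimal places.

In steady state, investment equals break-even investment: s·k^α = (n + δ)·k.
Rearranging, k^(1−α) = s / (n + δ).
k^0.68 = 0.44 / (0.008 + 0.098) = 0.44 / 0.106 = 4.1509
k* = 4.1509^(1/0.68) ≈ 8.1102

k* ≈ 8.11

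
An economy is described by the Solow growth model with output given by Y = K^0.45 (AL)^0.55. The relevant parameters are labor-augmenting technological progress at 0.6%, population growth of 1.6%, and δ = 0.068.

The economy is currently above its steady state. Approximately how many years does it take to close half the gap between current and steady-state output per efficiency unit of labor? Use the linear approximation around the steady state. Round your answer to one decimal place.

about 14.0 years

Near the steady state the convergence rate is λ = (1 − α)(n + g + δ).
λ = (1 − 0.45) × 0.090 = 0.55 × 0.090 = 0.0495
Half-life = ln 2 / λ = 0.6931 / 0.0495 ≈ 14.00 years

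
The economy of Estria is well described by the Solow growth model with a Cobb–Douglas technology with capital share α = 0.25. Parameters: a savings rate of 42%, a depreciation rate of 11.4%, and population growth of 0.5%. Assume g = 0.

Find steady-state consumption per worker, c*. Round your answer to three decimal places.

c* ≈ 0.883

In steady state, investment equals break-even investment: s·k^α = (n + δ)·k.
Rearranging, k^(1−α) = s / (n + δ).
k^0.75 = 0.42 / (0.005 + 0.114) = 0.42 / 0.119 = 3.5294
k* = 3.5294^(1/0.75) ≈ 5.3736
y* = (k*)^α = 5.3736^0.25 ≈ 1.5225
c* = (1 − s)·y* = (1 − 0.42) × 1.5225 ≈ 0.8831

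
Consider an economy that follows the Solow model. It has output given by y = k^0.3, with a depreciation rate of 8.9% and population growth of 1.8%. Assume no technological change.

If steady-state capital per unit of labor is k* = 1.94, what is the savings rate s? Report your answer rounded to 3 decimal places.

In steady state, investment equals break-even investment: s·k^α = (n + δ)·k.
So s / (n + δ) = (k*)^(1−α) = 1.94^0.7 = 1.5902.
Therefore s = 1.5902 × (n + δ) = 1.5902 × 0.107 = 0.1702.

s ≈ 0.170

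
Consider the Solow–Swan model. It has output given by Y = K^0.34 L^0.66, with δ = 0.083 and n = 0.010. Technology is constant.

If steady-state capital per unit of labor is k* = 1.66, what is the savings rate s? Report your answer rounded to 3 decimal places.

s ≈ 0.130

Steady state requires s·f(k) = (n + δ)·k, i.e. s·k^α = (n + δ)·k.
So s / (n + δ) = (k*)^(1−α) = 1.66^0.66 = 1.3972.
Therefore s = 1.3972 × (n + δ) = 1.3972 × 0.093 = 0.1299.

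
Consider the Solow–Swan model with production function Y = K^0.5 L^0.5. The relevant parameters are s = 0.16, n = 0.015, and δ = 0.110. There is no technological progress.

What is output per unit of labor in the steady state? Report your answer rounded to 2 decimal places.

At the steady state, Δk = 0, so s·k^α = (n + δ)·k.
Dividing both sides by k: k^(1−α) = s / (n + δ).
k^0.5 = 0.16 / (0.015 + 0.110) = 0.16 / 0.125 = 1.2800
k* = 1.2800^(1/0.5) ≈ 1.6384
y* = (k*)^α = 1.6384^0.5 ≈ 1.2800

y* ≈ 1.28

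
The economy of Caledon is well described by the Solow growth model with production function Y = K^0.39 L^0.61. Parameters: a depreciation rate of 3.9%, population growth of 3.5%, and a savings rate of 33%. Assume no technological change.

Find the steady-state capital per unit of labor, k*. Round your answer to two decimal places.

Steady state requires s·f(k) = (n + δ)·k, i.e. s·k^α = (n + δ)·k.
Rearranging, k^(1−α) = s / (n + δ).
k^0.61 = 0.33 / (0.035 + 0.039) = 0.33 / 0.074 = 4.4595
k* = 4.4595^(1/0.61) ≈ 11.5985

k* ≈ 11.60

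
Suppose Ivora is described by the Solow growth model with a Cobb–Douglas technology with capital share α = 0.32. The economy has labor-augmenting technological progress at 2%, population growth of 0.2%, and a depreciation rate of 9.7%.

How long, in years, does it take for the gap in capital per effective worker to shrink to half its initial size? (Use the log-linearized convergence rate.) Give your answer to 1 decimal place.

about 8.6 years

Near the steady state the convergence rate is λ = (1 − α)(n + g + δ).
λ = (1 − 0.32) × 0.119 = 0.68 × 0.119 = 0.08092
Half-life = ln 2 / λ = 0.6931 / 0.08092 ≈ 8.57 years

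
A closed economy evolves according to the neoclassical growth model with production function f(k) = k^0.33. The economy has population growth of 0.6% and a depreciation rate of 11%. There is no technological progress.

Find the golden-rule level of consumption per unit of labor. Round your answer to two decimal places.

c_gold ≈ 1.12

At the golden rule, f'(k) = n + δ, so α·k^(α−1) = n + δ and k_gold = (α/(n + δ))^(1/(1−α)).
k_gold = (0.33/0.116)^(1/0.67) = 2.8448^1.4925 ≈ 4.7607
c_gold = f(k_gold) − (n + δ)·k_gold = 1.6735 − 0.116×4.7607 ≈ 1.1213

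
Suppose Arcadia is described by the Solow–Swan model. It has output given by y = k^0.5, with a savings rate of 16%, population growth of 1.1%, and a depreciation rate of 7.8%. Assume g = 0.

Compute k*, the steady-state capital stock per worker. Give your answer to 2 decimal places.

k* = 3.23

At the steady state, Δk = 0, so s·k^α = (n + δ)·k.
Dividing both sides by k: k^(1−α) = s / (n + δ).
k^0.5 = 0.16 / (0.011 + 0.078) = 0.16 / 0.089 = 1.7978
k* = 1.7978^(1/0.5) ≈ 3.2321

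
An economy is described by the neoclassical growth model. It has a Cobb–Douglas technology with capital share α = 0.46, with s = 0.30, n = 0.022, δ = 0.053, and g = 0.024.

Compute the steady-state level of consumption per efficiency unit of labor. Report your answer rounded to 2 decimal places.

c* = 1.80

At the steady state, Δk = 0, so s·k^α = (n + g + δ)·k.
Dividing both sides by k: k^(1−α) = s / (n + g + δ).
k^0.54 = 0.30 / (0.022 + 0.024 + 0.053) = 0.30 / 0.099 = 3.0303
k* = 3.0303^(1/0.54) ≈ 7.7918
y* = (k*)^α = 7.7918^0.46 ≈ 2.5713
c* = (1 − s)·y* = (1 − 0.30) × 2.5713 ≈ 1.7999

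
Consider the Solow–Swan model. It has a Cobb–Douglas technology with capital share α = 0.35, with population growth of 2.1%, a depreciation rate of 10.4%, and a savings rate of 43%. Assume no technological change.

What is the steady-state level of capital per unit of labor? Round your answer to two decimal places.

k* ≈ 6.69

In steady state, investment equals break-even investment: s·k^α = (n + δ)·k.
Rearranging, k^(1−α) = s / (n + δ).
k^0.65 = 0.43 / (0.021 + 0.104) = 0.43 / 0.125 = 3.4400
k* = 3.4400^(1/0.65) ≈ 6.6907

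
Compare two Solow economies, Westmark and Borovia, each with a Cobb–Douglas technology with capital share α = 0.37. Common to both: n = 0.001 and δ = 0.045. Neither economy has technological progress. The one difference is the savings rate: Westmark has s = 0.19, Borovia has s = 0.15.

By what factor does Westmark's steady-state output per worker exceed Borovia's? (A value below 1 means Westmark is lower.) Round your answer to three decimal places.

ratio ≈ 1.149

Steady-state y* = [s/(n + δ)]^(α/(1−α)), so the ratio is [ (s_W/(n + δ)_W) / (s_B/(n + δ)_B) ]^0.5873.
s_W/(n + δ)_W = 0.19/0.046 = 4.1304; s_B/(n + δ)_B = 0.15/0.046 = 3.2609.
Ratio = (4.1304/3.2609)^0.5873 = 1.2666^0.5873 ≈ 1.1489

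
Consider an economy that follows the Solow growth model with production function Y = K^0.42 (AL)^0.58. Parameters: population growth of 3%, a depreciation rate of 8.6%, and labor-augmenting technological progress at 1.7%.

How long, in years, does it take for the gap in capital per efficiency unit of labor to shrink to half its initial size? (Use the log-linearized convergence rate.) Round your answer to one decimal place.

half-life ≈ 9.0 years

Near the steady state the convergence rate is λ = (1 − α)(n + g + δ).
λ = (1 − 0.42) × 0.133 = 0.58 × 0.133 = 0.07714
Half-life = ln 2 / λ = 0.6931 / 0.07714 ≈ 8.98 years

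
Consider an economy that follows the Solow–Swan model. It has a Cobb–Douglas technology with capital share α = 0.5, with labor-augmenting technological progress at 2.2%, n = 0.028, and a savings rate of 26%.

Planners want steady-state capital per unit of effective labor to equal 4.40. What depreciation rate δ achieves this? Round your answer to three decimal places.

δ ≈ 0.074

Steady state requires s·f(k) = (n + g + δ)·k, i.e. s·k^α = (n + g + δ)·k.
So s / (n + g + δ) = (k*)^(1−α) = 4.40^0.5 = 2.0976.
Therefore n + g + δ = s / 2.0976 = 0.26 / 2.0976 = 0.1240, so δ = 0.1240 − 0.050 = 0.0740.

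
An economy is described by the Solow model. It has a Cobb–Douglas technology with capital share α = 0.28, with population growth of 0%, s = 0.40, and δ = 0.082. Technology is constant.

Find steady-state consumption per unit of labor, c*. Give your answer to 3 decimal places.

c* ≈ 1.111

Steady state requires s·f(k) = (n + δ)·k, i.e. s·k^α = (n + δ)·k.
Rearranging, k^(1−α) = s / (n + δ).
k^0.72 = 0.40 / (0.000 + 0.082) = 0.40 / 0.082 = 4.8780
k* = 4.8780^(1/0.72) ≈ 9.0342
y* = (k*)^α = 9.0342^0.28 ≈ 1.8520
c* = (1 − s)·y* = (1 − 0.40) × 1.8520 ≈ 1.1112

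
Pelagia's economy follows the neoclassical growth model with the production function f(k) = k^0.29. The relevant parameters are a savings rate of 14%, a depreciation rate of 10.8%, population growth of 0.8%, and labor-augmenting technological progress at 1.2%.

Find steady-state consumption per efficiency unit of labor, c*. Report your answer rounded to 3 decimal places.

In steady state, investment equals break-even investment: s·k^α = (n + g + δ)·k.
Dividing both sides by k: k^(1−α) = s / (n + g + δ).
k^0.71 = 0.14 / (0.008 + 0.012 + 0.108) = 0.14 / 0.128 = 1.0938
k* = 1.0938^(1/0.71) ≈ 1.1346
y* = (k*)^α = 1.1346^0.29 ≈ 1.0373
c* = (1 − s)·y* = (1 − 0.14) × 1.0373 ≈ 0.8921

c* = 0.892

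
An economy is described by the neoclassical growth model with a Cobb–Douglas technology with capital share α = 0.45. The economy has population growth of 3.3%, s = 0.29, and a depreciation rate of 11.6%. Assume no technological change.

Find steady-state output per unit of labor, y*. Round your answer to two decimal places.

In steady state, investment equals break-even investment: s·k^α = (n + δ)·k.
Dividing both sides by k: k^(1−α) = s / (n + δ).
k^0.55 = 0.29 / (0.033 + 0.116) = 0.29 / 0.149 = 1.9463
k* = 1.9463^(1/0.55) ≈ 3.3561
y* = (k*)^α = 3.3561^0.45 ≈ 1.7244

y* ≈ 1.72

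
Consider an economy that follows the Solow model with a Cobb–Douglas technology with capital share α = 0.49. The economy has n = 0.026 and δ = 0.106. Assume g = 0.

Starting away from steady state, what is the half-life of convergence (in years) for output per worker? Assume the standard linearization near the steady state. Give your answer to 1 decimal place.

about 10.3 years

Near the steady state the convergence rate is λ = (1 − α)(n + δ).
λ = (1 − 0.49) × 0.132 = 0.51 × 0.132 = 0.06732
Half-life = ln 2 / λ = 0.6931 / 0.06732 ≈ 10.30 years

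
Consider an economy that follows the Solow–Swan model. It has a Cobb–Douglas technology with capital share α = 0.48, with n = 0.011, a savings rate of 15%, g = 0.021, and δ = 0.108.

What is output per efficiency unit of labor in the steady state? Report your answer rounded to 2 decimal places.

y* ≈ 1.07

Steady state requires s·f(k) = (n + g + δ)·k, i.e. s·k^α = (n + g + δ)·k.
Rearranging, k^(1−α) = s / (n + g + δ).
k^0.52 = 0.15 / (0.011 + 0.021 + 0.108) = 0.15 / 0.140 = 1.0714
k* = 1.0714^(1/0.52) ≈ 1.1418
y* = (k*)^α = 1.1418^0.48 ≈ 1.0657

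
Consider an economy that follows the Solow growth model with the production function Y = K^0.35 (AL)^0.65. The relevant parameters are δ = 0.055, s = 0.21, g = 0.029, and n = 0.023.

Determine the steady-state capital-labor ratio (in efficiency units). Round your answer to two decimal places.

At the steady state, Δk = 0, so s·k^α = (n + g + δ)·k.
Dividing both sides by k: k^(1−α) = s / (n + g + δ).
k^0.65 = 0.21 / (0.023 + 0.029 + 0.055) = 0.21 / 0.107 = 1.9626
k* = 1.9626^(1/0.65) ≈ 2.8217

k* ≈ 2.82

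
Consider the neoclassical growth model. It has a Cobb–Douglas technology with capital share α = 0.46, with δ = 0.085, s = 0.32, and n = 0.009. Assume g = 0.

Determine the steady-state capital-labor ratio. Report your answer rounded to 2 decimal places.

At the steady state, Δk = 0, so s·k^α = (n + δ)·k.
Dividing both sides by k: k^(1−α) = s / (n + δ).
k^0.54 = 0.32 / (0.009 + 0.085) = 0.32 / 0.094 = 3.4043
k* = 3.4043^(1/0.54) ≈ 9.6658

k* = 9.67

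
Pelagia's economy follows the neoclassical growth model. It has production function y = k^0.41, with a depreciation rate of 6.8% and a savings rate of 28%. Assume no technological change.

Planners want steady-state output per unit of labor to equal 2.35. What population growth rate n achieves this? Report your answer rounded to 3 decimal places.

Steady state requires s·f(k) = (n + δ)·k, i.e. s·k^α = (n + δ)·k.
Since y* = [s/(n + δ)]^(α/(1−α)), we have s/(n + δ) = (y*)^((1−α)/α) = 2.35^1.439 = 3.4195.
Therefore n + δ = s / 3.4195 = 0.28 / 3.4195 = 0.0819, so n = 0.0819 − 0.068 = 0.0139.

n ≈ 0.014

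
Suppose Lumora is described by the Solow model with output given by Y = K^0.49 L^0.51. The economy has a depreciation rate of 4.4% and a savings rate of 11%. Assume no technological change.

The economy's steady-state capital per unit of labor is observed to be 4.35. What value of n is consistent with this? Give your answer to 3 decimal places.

n ≈ 0.008

In steady state, investment equals break-even investment: s·k^α = (n + δ)·k.
So s / (n + δ) = (k*)^(1−α) = 4.35^0.51 = 2.1166.
Therefore n + δ = s / 2.1166 = 0.11 / 2.1166 = 0.0520, so n = 0.0520 − 0.044 = 0.0080.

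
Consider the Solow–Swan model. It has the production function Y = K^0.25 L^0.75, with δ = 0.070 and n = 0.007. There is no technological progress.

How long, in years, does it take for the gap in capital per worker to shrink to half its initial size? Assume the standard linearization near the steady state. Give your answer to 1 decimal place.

Near the steady state the convergence rate is λ = (1 − α)(n + δ).
λ = (1 − 0.25) × 0.077 = 0.75 × 0.077 = 0.05775
Half-life = ln 2 / λ = 0.6931 / 0.05775 ≈ 12.00 years

t_½ ≈ 12.0 years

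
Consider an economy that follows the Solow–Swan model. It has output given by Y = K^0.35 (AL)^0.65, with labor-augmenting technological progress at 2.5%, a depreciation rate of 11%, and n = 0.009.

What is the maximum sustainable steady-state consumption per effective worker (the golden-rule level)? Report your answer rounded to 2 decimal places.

c_gold ≈ 1.05

At the golden rule, f'(k) = n + g + δ, so α·k^(α−1) = n + g + δ and k_gold = (α/(n + g + δ))^(1/(1−α)).
k_gold = (0.35/0.144)^(1/0.65) = 2.4306^1.5385 ≈ 3.9212
c_gold = f(k_gold) − (n + g + δ)·k_gold = 1.6132 − 0.144×3.9212 ≈ 1.0485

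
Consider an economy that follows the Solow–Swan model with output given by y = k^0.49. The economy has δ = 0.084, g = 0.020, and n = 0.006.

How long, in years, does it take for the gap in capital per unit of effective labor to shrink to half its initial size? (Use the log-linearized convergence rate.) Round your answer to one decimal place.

Near the steady state the convergence rate is λ = (1 − α)(n + g + δ).
λ = (1 − 0.49) × 0.110 = 0.51 × 0.110 = 0.0561
Half-life = ln 2 / λ = 0.6931 / 0.0561 ≈ 12.35 years

half-life ≈ 12.4 years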